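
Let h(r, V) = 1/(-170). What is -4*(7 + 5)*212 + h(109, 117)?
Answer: -1729921/170 ≈ -10176.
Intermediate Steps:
h(r, V) = -1/170
-4*(7 + 5)*212 + h(109, 117) = -4*(7 + 5)*212 - 1/170 = -4*12*212 - 1/170 = -48*212 - 1/170 = -10176 - 1/170 = -1729921/170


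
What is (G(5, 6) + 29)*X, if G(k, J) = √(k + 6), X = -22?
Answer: -638 - 22*√11 ≈ -710.97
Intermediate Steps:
G(k, J) = √(6 + k)
(G(5, 6) + 29)*X = (√(6 + 5) + 29)*(-22) = (√11 + 29)*(-22) = (29 + √11)*(-22) = -638 - 22*√11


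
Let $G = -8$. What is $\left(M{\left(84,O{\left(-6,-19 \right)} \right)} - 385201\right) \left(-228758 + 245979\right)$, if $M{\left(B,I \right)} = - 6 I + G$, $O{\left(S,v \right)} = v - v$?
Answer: $-6633684189$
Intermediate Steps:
$O{\left(S,v \right)} = 0$
$M{\left(B,I \right)} = -8 - 6 I$ ($M{\left(B,I \right)} = - 6 I - 8 = -8 - 6 I$)
$\left(M{\left(84,O{\left(-6,-19 \right)} \right)} - 385201\right) \left(-228758 + 245979\right) = \left(\left(-8 - 0\right) - 385201\right) \left(-228758 + 245979\right) = \left(\left(-8 + 0\right) - 385201\right) 17221 = \left(-8 - 385201\right) 17221 = \left(-385209\right) 17221 = -6633684189$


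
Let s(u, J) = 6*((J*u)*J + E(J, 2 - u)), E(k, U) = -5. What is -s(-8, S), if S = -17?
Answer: 13902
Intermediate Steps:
s(u, J) = -30 + 6*u*J**2 (s(u, J) = 6*((J*u)*J - 5) = 6*(u*J**2 - 5) = 6*(-5 + u*J**2) = -30 + 6*u*J**2)
-s(-8, S) = -(-30 + 6*(-8)*(-17)**2) = -(-30 + 6*(-8)*289) = -(-30 - 13872) = -1*(-13902) = 13902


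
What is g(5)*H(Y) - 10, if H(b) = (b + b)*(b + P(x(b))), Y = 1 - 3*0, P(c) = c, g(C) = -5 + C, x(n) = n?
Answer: -10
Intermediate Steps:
Y = 1 (Y = 1 + 0 = 1)
H(b) = 4*b**2 (H(b) = (b + b)*(b + b) = (2*b)*(2*b) = 4*b**2)
g(5)*H(Y) - 10 = (-5 + 5)*(4*1**2) - 10 = 0*(4*1) - 10 = 0*4 - 10 = 0 - 10 = -10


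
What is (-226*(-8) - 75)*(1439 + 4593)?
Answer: 10453456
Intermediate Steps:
(-226*(-8) - 75)*(1439 + 4593) = (1808 - 75)*6032 = 1733*6032 = 10453456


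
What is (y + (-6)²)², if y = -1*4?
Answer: 1024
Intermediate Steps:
y = -4
(y + (-6)²)² = (-4 + (-6)²)² = (-4 + 36)² = 32² = 1024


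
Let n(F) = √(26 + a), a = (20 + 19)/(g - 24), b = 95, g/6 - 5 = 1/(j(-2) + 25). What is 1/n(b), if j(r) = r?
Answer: 4*√4641/1547 ≈ 0.17615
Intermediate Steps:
g = 696/23 (g = 30 + 6/(-2 + 25) = 30 + 6/23 = 696/23 ≈ 30.261)
a = 299/48 (a = (20 + 19)/(696/23 - 24) = 39/(144/23) = 39*(23/144) = 299/48 ≈ 6.2292)
n(F) = √4641/12 (n(F) = √(26 + 299/48) = √(1547/48) = √4641/12)
1/n(b) = 1/(√4641/12) = 4*√4641/1547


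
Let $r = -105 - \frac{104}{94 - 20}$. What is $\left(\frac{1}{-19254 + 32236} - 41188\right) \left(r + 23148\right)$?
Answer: $- \frac{455854832689485}{480334} \approx -9.4904 \cdot 10^{8}$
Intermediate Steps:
$r = - \frac{3937}{37}$ ($r = -105 - \frac{104}{74} = -105 - \frac{52}{37} = - \frac{3937}{37} \approx -106.41$)
$\left(\frac{1}{-19254 + 32236} - 41188\right) \left(r + 23148\right) = \left(\frac{1}{-19254 + 32236} - 41188\right) \left(- \frac{3937}{37} + 23148\right) = \left(\frac{1}{12982} - 41188\right) \frac{852539}{37} = \left(- \frac{534702615}{12982}\right) \frac{852539}{37} = - \frac{455854832689485}{480334}$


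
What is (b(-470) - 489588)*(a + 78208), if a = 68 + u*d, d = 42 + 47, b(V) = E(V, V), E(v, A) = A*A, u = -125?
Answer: -18042667888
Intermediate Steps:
E(v, A) = A²
b(V) = V²
d = 89
a = -11057 (a = 68 - 125*89 = 68 - 11125 = -11057)
(b(-470) - 489588)*(a + 78208) = ((-470)² - 489588)*(-11057 + 78208) = (220900 - 489588)*67151 = -268688*67151 = -18042667888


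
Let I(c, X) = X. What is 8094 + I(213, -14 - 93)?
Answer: 7987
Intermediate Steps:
8094 + I(213, -14 - 93) = 8094 + (-14 - 93) = 8094 - 107 = 7987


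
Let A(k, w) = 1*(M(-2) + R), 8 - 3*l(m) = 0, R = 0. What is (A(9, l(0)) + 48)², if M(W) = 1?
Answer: 2401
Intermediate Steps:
l(m) = 8/3 (l(m) = 8/3 - ⅓*0 = 8/3 + 0 = 8/3)
A(k, w) = 1 (A(k, w) = 1*(1 + 0) = 1*1 = 1)
(A(9, l(0)) + 48)² = (1 + 48)² = 49² = 2401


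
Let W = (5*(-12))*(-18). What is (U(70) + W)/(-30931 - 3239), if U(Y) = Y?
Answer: -115/3417 ≈ -0.033655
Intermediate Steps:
W = 1080 (W = -60*(-18) = 1080)
(U(70) + W)/(-30931 - 3239) = (70 + 1080)/(-30931 - 3239) = 1150/(-34170) = 1150*(-1/34170) = -115/3417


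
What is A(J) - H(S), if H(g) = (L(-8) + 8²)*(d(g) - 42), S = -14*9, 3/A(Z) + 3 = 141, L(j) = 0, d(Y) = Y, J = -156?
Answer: 494593/46 ≈ 10752.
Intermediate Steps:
A(Z) = 1/46 (A(Z) = 3/(-3 + 141) = 3/138 = 3*(1/138) = 1/46)
S = -126
H(g) = -2688 + 64*g (H(g) = (0 + 8²)*(g - 42) = (0 + 64)*(-42 + g) = 64*(-42 + g) = -2688 + 64*g)
A(J) - H(S) = 1/46 - (-2688 + 64*(-126)) = 1/46 - (-2688 - 8064) = 1/46 - 1*(-10752) = 1/46 + 10752 = 494593/46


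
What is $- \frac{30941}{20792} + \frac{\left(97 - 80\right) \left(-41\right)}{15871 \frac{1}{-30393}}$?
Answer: $\frac{439965020821}{329989832} \approx 1333.3$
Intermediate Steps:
$- \frac{30941}{20792} + \frac{\left(97 - 80\right) \left(-41\right)}{15871 \frac{1}{-30393}} = \left(-30941\right) \frac{1}{20792} + \frac{17 \left(-41\right)}{15871 \left(- \frac{1}{30393}\right)} = - \frac{30941}{20792} - \frac{697}{- \frac{15871}{30393}} = - \frac{30941}{20792} - - \frac{21183921}{15871} = - \frac{30941}{20792} + \frac{21183921}{15871} = \frac{439965020821}{329989832}$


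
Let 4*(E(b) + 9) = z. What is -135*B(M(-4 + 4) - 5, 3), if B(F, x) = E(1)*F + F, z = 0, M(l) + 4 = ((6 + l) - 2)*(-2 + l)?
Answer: -18360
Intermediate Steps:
M(l) = -4 + (-2 + l)*(4 + l) (M(l) = -4 + ((6 + l) - 2)*(-2 + l) = -4 + (4 + l)*(-2 + l) = -4 + (-2 + l)*(4 + l))
E(b) = -9 (E(b) = -9 + (¼)*0 = -9 + 0 = -9)
B(F, x) = -8*F (B(F, x) = -9*F + F = -8*F)
-135*B(M(-4 + 4) - 5, 3) = -(-1080)*((-12 + (-4 + 4)² + 2*(-4 + 4)) - 5) = -(-1080)*((-12 + 0² + 2*0) - 5) = -(-1080)*((-12 + 0 + 0) - 5) = -(-1080)*(-12 - 5) = -(-1080)*(-17) = -135*136 = -18360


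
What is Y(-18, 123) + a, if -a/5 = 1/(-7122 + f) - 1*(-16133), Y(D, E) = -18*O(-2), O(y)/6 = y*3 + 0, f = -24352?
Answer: -2518455053/31474 ≈ -80017.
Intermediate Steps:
O(y) = 18*y (O(y) = 6*(y*3 + 0) = 6*(3*y + 0) = 6*(3*y) = 18*y)
Y(D, E) = 648 (Y(D, E) = -324*(-2) = -18*(-36) = 648)
a = -2538850205/31474 (a = -5*(1/(-7122 - 24352) - 1*(-16133)) = -5*(1/(-31474) + 16133) = -5*(-1/31474 + 16133) = -5*507770041/31474 = -2538850205/31474 ≈ -80665.)
Y(-18, 123) + a = 648 - 2538850205/31474 = -2518455053/31474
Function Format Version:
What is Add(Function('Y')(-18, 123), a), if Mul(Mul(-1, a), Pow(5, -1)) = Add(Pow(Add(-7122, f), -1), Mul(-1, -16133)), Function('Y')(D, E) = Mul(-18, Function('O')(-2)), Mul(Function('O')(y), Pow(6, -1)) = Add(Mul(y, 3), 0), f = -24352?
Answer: Rational(-2518455053, 31474) ≈ -80017.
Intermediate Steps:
Function('O')(y) = Mul(18, y) (Function('O')(y) = Mul(6, Add(Mul(y, 3), 0)) = Mul(6, Add(Mul(3, y), 0)) = Mul(6, Mul(3, y)) = Mul(18, y))
Function('Y')(D, E) = 648 (Function('Y')(D, E) = Mul(-18, Mul(18, -2)) = Mul(-18, -36) = 648)
a = Rational(-2538850205, 31474) (a = Mul(-5, Add(Pow(Add(-7122, -24352), -1), Mul(-1, -16133))) = Mul(-5, Add(Pow(-31474, -1), 16133)) = Mul(-5, Add(Rational(-1, 31474), 16133)) = Mul(-5, Rational(507770041, 31474)) = Rational(-2538850205, 31474) ≈ -80665.)
Add(Function('Y')(-18, 123), a) = Add(648, Rational(-2538850205, 31474)) = Rational(-2518455053, 31474)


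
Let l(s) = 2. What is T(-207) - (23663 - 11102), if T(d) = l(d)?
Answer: -12559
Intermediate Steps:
T(d) = 2
T(-207) - (23663 - 11102) = 2 - (23663 - 11102) = 2 - 1*12561 = 2 - 12561 = -12559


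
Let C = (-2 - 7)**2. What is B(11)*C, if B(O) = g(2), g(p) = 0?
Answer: 0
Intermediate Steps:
B(O) = 0
C = 81 (C = (-9)**2 = 81)
B(11)*C = 0*81 = 0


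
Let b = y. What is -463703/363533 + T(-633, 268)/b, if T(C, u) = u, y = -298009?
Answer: -138285094171/108336105797 ≈ -1.2764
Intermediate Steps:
b = -298009
-463703/363533 + T(-633, 268)/b = -463703/363533 + 268/(-298009) = -463703*1/363533 + 268*(-1/298009) = -463703/363533 - 268/298009 = -138285094171/108336105797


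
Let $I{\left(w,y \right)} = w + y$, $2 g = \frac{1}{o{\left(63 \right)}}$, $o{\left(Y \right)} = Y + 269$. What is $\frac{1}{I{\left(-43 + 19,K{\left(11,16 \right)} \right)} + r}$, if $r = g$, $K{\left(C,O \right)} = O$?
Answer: $- \frac{664}{5311} \approx -0.12502$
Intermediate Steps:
$o{\left(Y \right)} = 269 + Y$
$g = \frac{1}{664}$ ($g = \frac{1}{2 \left(269 + 63\right)} = \frac{1}{2 \cdot 332} = \frac{1}{2} \cdot \frac{1}{332} = \frac{1}{664} \approx 0.001506$)
$r = \frac{1}{664} \approx 0.001506$
$\frac{1}{I{\left(-43 + 19,K{\left(11,16 \right)} \right)} + r} = \frac{1}{\left(\left(-43 + 19\right) + 16\right) + \frac{1}{664}} = \frac{1}{\left(-24 + 16\right) + \frac{1}{664}} = \frac{1}{-8 + \frac{1}{664}} = \frac{1}{- \frac{5311}{664}} = - \frac{664}{5311}$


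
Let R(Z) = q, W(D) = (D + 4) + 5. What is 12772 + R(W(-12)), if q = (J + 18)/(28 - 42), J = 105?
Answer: 178685/14 ≈ 12763.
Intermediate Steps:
W(D) = 9 + D (W(D) = (4 + D) + 5 = 9 + D)
q = -123/14 (q = (105 + 18)/(28 - 42) = 123/(-14) = 123*(-1/14) = -123/14 ≈ -8.7857)
R(Z) = -123/14
12772 + R(W(-12)) = 12772 - 123/14 = 178685/14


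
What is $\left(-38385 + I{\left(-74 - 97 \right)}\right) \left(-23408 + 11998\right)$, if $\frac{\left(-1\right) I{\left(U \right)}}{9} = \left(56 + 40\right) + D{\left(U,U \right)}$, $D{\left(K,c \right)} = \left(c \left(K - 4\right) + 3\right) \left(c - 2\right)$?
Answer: $-531234162270$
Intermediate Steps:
$D{\left(K,c \right)} = \left(-2 + c\right) \left(3 + c \left(-4 + K\right)\right)$ ($D{\left(K,c \right)} = \left(c \left(-4 + K\right) + 3\right) \left(-2 + c\right) = \left(3 + c \left(-4 + K\right)\right) \left(-2 + c\right) = \left(-2 + c\right) \left(3 + c \left(-4 + K\right)\right)$)
$I{\left(U \right)} = -810 - 99 U - 9 U^{3} + 54 U^{2}$ ($I{\left(U \right)} = - 9 \left(\left(56 + 40\right) - \left(6 - 11 U + 4 U^{2} - U U^{2} + 2 U U\right)\right) = - 9 \left(96 - \left(6 - U^{3} - 11 U + 6 U^{2}\right)\right) = - 9 \left(96 + \left(-6 + U^{3} - 6 U^{2} + 11 U\right)\right) = - 9 \left(90 + U^{3} - 6 U^{2} + 11 U\right) = -810 - 99 U - 9 U^{3} + 54 U^{2}$)
$\left(-38385 + I{\left(-74 - 97 \right)}\right) \left(-23408 + 11998\right) = \left(-38385 - \left(810 - 54 \left(-74 - 97\right)^{2} + 9 \left(-74 - 97\right)^{3} + 99 \left(-74 - 97\right)\right)\right) \left(-23408 + 11998\right) = \left(-38385 - \left(-16119 - 45001899 - 1579014\right)\right) \left(-11410\right) = \left(-38385 + \left(-810 + 16929 - -45001899 + 54 \cdot 29241\right)\right) \left(-11410\right) = \left(-38385 + \left(-810 + 16929 + 45001899 + 1579014\right)\right) \left(-11410\right) = \left(-38385 + 46597032\right) \left(-11410\right) = 46558647 \left(-11410\right) = -531234162270$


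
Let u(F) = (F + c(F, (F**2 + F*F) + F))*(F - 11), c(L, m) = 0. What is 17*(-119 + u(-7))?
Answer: 119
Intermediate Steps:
u(F) = F*(-11 + F) (u(F) = (F + 0)*(F - 11) = F*(-11 + F))
17*(-119 + u(-7)) = 17*(-119 - 7*(-11 - 7)) = 17*(-119 - 7*(-18)) = 17*(-119 + 126) = 17*7 = 119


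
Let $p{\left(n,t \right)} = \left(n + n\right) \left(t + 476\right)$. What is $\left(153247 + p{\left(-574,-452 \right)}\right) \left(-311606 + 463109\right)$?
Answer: $19043169585$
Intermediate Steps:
$p{\left(n,t \right)} = 2 n \left(476 + t\right)$
$\left(153247 + p{\left(-574,-452 \right)}\right) \left(-311606 + 463109\right) = \left(153247 + 2 \left(-574\right) \left(476 - 452\right)\right) \left(-311606 + 463109\right) = \left(153247 + 2 \left(-574\right) 24\right) 151503 = \left(153247 - 27552\right) 151503 = 125695 \cdot 151503 = 19043169585$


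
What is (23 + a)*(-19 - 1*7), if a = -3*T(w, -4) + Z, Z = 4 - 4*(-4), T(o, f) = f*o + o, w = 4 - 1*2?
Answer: -1586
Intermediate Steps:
w = 2 (w = 4 - 2 = 2)
T(o, f) = o + f*o
Z = 20 (Z = 4 + 16 = 20)
a = 38 (a = -6*(1 - 4) + 20 = -6*(-3) + 20 = -3*(-6) + 20 = 18 + 20 = 38)
(23 + a)*(-19 - 1*7) = (23 + 38)*(-19 - 1*7) = 61*(-19 - 7) = 61*(-26) = -1586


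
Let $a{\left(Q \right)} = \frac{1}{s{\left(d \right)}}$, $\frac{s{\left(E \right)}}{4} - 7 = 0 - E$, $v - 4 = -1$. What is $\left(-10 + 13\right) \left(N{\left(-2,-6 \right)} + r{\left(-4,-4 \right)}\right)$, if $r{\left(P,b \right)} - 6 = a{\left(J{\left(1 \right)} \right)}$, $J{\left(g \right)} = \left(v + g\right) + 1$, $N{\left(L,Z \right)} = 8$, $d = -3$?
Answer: $\frac{1683}{40} \approx 42.075$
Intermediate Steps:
$v = 3$ ($v = 4 - 1 = 3$)
$s{\left(E \right)} = 28 - 4 E$ ($s{\left(E \right)} = 28 + 4 \left(0 - E\right) = 28 + 4 \left(- E\right) = 28 - 4 E$)
$J{\left(g \right)} = 4 + g$ ($J{\left(g \right)} = \left(3 + g\right) + 1 = 4 + g$)
$a{\left(Q \right)} = \frac{1}{40}$ ($a{\left(Q \right)} = \frac{1}{28 - -12} = \frac{1}{28 + 12} = \frac{1}{40}$)
$r{\left(P,b \right)} = \frac{241}{40}$ ($r{\left(P,b \right)} = 6 + \frac{1}{40} = \frac{241}{40}$)
$\left(-10 + 13\right) \left(N{\left(-2,-6 \right)} + r{\left(-4,-4 \right)}\right) = \left(-10 + 13\right) \left(8 + \frac{241}{40}\right) = 3 \cdot \frac{561}{40} = \frac{1683}{40}$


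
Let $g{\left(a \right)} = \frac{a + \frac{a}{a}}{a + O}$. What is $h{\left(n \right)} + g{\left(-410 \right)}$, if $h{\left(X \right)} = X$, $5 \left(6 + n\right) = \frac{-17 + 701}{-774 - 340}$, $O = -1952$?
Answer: $- \frac{39137759}{6578170} \approx -5.9496$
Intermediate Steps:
$n = - \frac{17052}{2785}$ ($n = -6 + \frac{\left(-17 + 701\right) \frac{1}{-774 - 340}}{5} = -6 + \frac{684 \frac{1}{-1114}}{5} = -6 + \frac{684 \left(- \frac{1}{1114}\right)}{5} = -6 + \frac{1}{5} \left(- \frac{342}{557}\right) = -6 - \frac{342}{2785} = - \frac{17052}{2785} \approx -6.1228$)
$g{\left(a \right)} = \frac{1 + a}{-1952 + a}$ ($g{\left(a \right)} = \frac{a + \frac{a}{a}}{a - 1952} = \frac{a + 1}{-1952 + a} = \frac{1 + a}{-1952 + a}$)
$h{\left(n \right)} + g{\left(-410 \right)} = - \frac{17052}{2785} + \frac{1 - 410}{-1952 - 410} = - \frac{17052}{2785} + \frac{1}{-2362} \left(-409\right) = - \frac{17052}{2785} - - \frac{409}{2362} = - \frac{17052}{2785} + \frac{409}{2362} = - \frac{39137759}{6578170}$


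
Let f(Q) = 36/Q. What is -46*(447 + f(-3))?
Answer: -20010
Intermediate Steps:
-46*(447 + f(-3)) = -46*(447 + 36/(-3)) = -46*(447 + 36*(-⅓)) = -46*(447 - 12) = -46*435 = -20010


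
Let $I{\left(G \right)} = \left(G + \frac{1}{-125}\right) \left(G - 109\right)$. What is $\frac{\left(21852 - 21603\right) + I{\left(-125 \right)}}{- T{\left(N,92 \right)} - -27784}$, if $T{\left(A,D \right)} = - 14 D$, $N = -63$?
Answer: $\frac{3687609}{3634000} \approx 1.0148$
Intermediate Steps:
$I{\left(G \right)} = \left(-109 + G\right) \left(- \frac{1}{125} + G\right)$ ($I{\left(G \right)} = \left(G - \frac{1}{125}\right) \left(-109 + G\right) = \left(- \frac{1}{125} + G\right) \left(-109 + G\right) = \left(-109 + G\right) \left(- \frac{1}{125} + G\right)$)
$\frac{\left(21852 - 21603\right) + I{\left(-125 \right)}}{- T{\left(N,92 \right)} - -27784} = \frac{\left(21852 - 21603\right) + \left(\frac{109}{125} + \left(-125\right)^{2} - -13626\right)}{- \left(-14\right) 92 - -27784} = \frac{249 + \left(\frac{109}{125} + 15625 + 13626\right)}{\left(-1\right) \left(-1288\right) + 27784} = \frac{249 + \frac{3656484}{125}}{1288 + 27784} = \frac{3687609}{125 \cdot 29072} = \frac{3687609}{125} \cdot \frac{1}{29072} = \frac{3687609}{3634000}$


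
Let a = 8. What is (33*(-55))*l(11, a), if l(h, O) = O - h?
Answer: 5445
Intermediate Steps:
(33*(-55))*l(11, a) = (33*(-55))*(8 - 1*11) = -1815*(8 - 11) = -1815*(-3) = 5445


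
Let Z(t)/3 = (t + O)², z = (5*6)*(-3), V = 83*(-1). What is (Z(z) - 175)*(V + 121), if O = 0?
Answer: 916750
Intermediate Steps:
V = -83
z = -90 (z = 30*(-3) = -90)
Z(t) = 3*t² (Z(t) = 3*(t + 0)² = 3*t²)
(Z(z) - 175)*(V + 121) = (3*(-90)² - 175)*(-83 + 121) = (3*8100 - 175)*38 = (24300 - 175)*38 = 24125*38 = 916750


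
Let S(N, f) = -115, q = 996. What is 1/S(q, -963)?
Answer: -1/115 ≈ -0.0086956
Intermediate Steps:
1/S(q, -963) = 1/(-115) = -1/115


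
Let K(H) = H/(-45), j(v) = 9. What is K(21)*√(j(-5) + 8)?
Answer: -7*√17/15 ≈ -1.9241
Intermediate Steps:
K(H) = -H/45 (K(H) = H*(-1/45) = -H/45)
K(21)*√(j(-5) + 8) = (-1/45*21)*√(9 + 8) = -7*√17/15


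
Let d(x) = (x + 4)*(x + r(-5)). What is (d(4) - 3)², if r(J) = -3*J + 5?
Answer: 35721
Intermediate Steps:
r(J) = 5 - 3*J
d(x) = (4 + x)*(20 + x) (d(x) = (x + 4)*(x + (5 - 3*(-5))) = (4 + x)*(x + (5 + 15)) = (4 + x)*(x + 20) = (4 + x)*(20 + x))
(d(4) - 3)² = ((80 + 4² + 24*4) - 3)² = ((80 + 16 + 96) - 3)² = (192 - 3)² = 189² = 35721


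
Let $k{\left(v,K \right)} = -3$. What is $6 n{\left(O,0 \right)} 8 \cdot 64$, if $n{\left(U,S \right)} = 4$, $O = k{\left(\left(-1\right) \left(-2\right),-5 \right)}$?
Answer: $12288$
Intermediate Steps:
$O = -3$
$6 n{\left(O,0 \right)} 8 \cdot 64 = 6 \cdot 4 \cdot 8 \cdot 64 = 24 \cdot 8 \cdot 64 = 192 \cdot 64 = 12288$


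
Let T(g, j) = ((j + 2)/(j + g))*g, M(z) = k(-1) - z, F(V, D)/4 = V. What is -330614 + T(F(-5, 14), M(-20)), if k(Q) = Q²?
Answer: -331074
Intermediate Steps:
F(V, D) = 4*V
M(z) = 1 - z (M(z) = (-1)² - z = 1 - z)
T(g, j) = g*(2 + j)/(g + j) (T(g, j) = ((2 + j)/(g + j))*g = g*(2 + j)/(g + j))
-330614 + T(F(-5, 14), M(-20)) = -330614 + (4*(-5))*(2 + (1 - 1*(-20)))/(4*(-5) + (1 - 1*(-20))) = -330614 - 20*(2 + (1 + 20))/(-20 + (1 + 20)) = -330614 - 20*(2 + 21)/(-20 + 21) = -330614 - 20*23/1 = -330614 - 20*1*23 = -330614 - 460 = -331074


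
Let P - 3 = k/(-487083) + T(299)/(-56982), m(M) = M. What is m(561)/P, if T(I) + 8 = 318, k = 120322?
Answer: 2595089087811/12709617764 ≈ 204.18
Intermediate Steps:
T(I) = 310 (T(I) = -8 + 318 = 310)
P = 12709617764/4625827251 (P = 3 + (120322/(-487083) + 310/(-56982)) = 3 + (120322*(-1/487083) + 310*(-1/56982)) = 3 + (-120322/487083 - 155/28491) = 3 - 1167863989/4625827251 = 12709617764/4625827251 ≈ 2.7475)
m(561)/P = 561/(12709617764/4625827251) = 561*(4625827251/12709617764) = 2595089087811/12709617764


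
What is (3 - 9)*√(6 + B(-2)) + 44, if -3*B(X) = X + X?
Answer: 44 - 2*√66 ≈ 27.752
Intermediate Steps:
B(X) = -2*X/3 (B(X) = -(X + X)/3 = -2*X/3)
(3 - 9)*√(6 + B(-2)) + 44 = (3 - 9)*√(6 - ⅔*(-2)) + 44 = -6*√(6 + 4/3) + 44 = -2*√66 + 44 = 44 - 2*√66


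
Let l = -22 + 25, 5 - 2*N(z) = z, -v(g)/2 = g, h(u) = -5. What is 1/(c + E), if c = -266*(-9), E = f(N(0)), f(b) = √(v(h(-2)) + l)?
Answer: 2394/5731223 - √13/5731223 ≈ 0.00041708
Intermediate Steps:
v(g) = -2*g
N(z) = 5/2 - z/2
l = 3
f(b) = √13 (f(b) = √(-2*(-5) + 3) = √(10 + 3) = √13)
E = √13 ≈ 3.6056
c = 2394
1/(c + E) = 1/(2394 + √13)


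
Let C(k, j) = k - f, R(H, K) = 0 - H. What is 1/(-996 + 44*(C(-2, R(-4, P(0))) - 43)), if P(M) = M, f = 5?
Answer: -1/3196 ≈ -0.00031289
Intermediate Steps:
R(H, K) = -H
C(k, j) = -5 + k (C(k, j) = k - 1*5 = k - 5 = -5 + k)
1/(-996 + 44*(C(-2, R(-4, P(0))) - 43)) = 1/(-996 + 44*((-5 - 2) - 43)) = 1/(-996 + 44*(-7 - 43)) = 1/(-996 + 44*(-50)) = 1/(-996 - 2200) = 1/(-3196) = -1/3196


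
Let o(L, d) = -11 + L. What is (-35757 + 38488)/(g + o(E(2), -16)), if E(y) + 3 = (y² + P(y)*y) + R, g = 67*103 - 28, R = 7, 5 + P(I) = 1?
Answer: 2731/6862 ≈ 0.39799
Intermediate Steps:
P(I) = -4 (P(I) = -5 + 1 = -4)
g = 6873 (g = 6901 - 28 = 6873)
E(y) = 4 + y² - 4*y (E(y) = -3 + ((y² - 4*y) + 7) = -3 + (7 + y² - 4*y) = 4 + y² - 4*y)
(-35757 + 38488)/(g + o(E(2), -16)) = (-35757 + 38488)/(6873 + (-11 + (4 + 2² - 4*2))) = 2731/(6873 + (-11 + (4 + 4 - 8))) = 2731/(6873 + (-11 + 0)) = 2731/(6873 - 11) = 2731/6862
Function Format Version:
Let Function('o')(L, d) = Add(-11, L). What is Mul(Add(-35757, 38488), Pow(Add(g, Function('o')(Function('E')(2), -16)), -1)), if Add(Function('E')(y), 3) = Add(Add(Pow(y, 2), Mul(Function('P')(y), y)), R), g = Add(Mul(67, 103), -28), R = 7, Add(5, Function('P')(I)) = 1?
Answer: Rational(2731, 6862) ≈ 0.39799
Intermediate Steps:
Function('P')(I) = -4 (Function('P')(I) = Add(-5, 1) = -4)
g = 6873 (g = Add(6901, -28) = 6873)
Function('E')(y) = Add(4, Pow(y, 2), Mul(-4, y)) (Function('E')(y) = Add(-3, Add(Add(Pow(y, 2), Mul(-4, y)), 7)) = Add(-3, Add(7, Pow(y, 2), Mul(-4, y))) = Add(4, Pow(y, 2), Mul(-4, y)))
Mul(Add(-35757, 38488), Pow(Add(g, Function('o')(Function('E')(2), -16)), -1)) = Mul(Add(-35757, 38488), Pow(Add(6873, Add(-11, Add(4, Pow(2, 2), Mul(-4, 2)))), -1)) = Mul(2731, Pow(Add(6873, Add(-11, Add(4, 4, -8))), -1)) = Mul(2731, Pow(Add(6873, Add(-11, 0)), -1)) = Mul(2731, Pow(Add(6873, -11), -1)) = Mul(2731, Pow(6862, -1)) = Mul(2731, Rational(1, 6862)) = Rational(2731, 6862)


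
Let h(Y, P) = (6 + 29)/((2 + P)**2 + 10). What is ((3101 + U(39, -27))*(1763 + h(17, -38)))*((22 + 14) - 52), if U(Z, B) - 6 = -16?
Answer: -56936541464/653 ≈ -8.7192e+7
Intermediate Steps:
U(Z, B) = -10 (U(Z, B) = 6 - 16 = -10)
h(Y, P) = 35/(10 + (2 + P)**2)
((3101 + U(39, -27))*(1763 + h(17, -38)))*((22 + 14) - 52) = ((3101 - 10)*(1763 + 35/(10 + (2 - 38)**2)))*((22 + 14) - 52) = (3091*(1763 + 35/(10 + (-36)**2)))*(36 - 52) = (3091*(1763 + 35/(10 + 1296)))*(-16) = (3091*(1763 + 35/1306))*(-16) = (3091*(2302513/1306))*(-16) = (7117067683/1306)*(-16) = -56936541464/653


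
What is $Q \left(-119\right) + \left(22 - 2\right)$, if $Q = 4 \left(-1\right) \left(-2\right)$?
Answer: $-932$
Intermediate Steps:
$Q = 8$ ($Q = \left(-4\right) \left(-2\right) = 8$)
$Q \left(-119\right) + \left(22 - 2\right) = 8 \left(-119\right) + \left(22 - 2\right) = -952 + \left(22 - 2\right) = -952 + 20 = -932$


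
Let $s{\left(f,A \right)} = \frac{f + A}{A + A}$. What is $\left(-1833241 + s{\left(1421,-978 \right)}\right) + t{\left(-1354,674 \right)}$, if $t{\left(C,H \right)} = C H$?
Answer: $- \frac{5370857615}{1956} \approx -2.7458 \cdot 10^{6}$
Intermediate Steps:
$s{\left(f,A \right)} = \frac{A + f}{2 A}$
$\left(-1833241 + s{\left(1421,-978 \right)}\right) + t{\left(-1354,674 \right)} = \left(-1833241 + \frac{-978 + 1421}{2 \left(-978\right)}\right) - 912596 = \left(-1833241 + \frac{1}{2} \left(- \frac{1}{978}\right) 443\right) - 912596 = \left(-1833241 - \frac{443}{1956}\right) - 912596 = - \frac{3585819839}{1956} - 912596 = - \frac{5370857615}{1956}$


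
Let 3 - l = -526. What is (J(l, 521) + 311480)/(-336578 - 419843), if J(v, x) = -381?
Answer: -311099/756421 ≈ -0.41128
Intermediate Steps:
l = 529 (l = 3 - 1*(-526) = 3 + 526 = 529)
(J(l, 521) + 311480)/(-336578 - 419843) = (-381 + 311480)/(-336578 - 419843) = 311099/(-756421) = 311099*(-1/756421) = -311099/756421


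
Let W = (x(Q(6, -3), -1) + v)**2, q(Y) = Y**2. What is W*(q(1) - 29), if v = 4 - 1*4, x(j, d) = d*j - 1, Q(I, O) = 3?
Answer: -448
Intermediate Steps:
x(j, d) = -1 + d*j
v = 0 (v = 4 - 4 = 0)
W = 16 (W = ((-1 - 1*3) + 0)**2 = ((-1 - 3) + 0)**2 = (-4 + 0)**2 = (-4)**2 = 16)
W*(q(1) - 29) = 16*(1**2 - 29) = 16*(1 - 29) = 16*(-28) = -448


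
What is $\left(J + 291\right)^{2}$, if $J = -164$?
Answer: $16129$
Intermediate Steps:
$\left(J + 291\right)^{2} = \left(-164 + 291\right)^{2} = 127^{2} = 16129$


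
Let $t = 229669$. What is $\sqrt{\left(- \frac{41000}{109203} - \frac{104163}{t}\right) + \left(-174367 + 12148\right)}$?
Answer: $\frac{i \sqrt{102041735613632460855585354}}{25080543807} \approx 402.77 i$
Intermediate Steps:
$\sqrt{\left(- \frac{41000}{109203} - \frac{104163}{t}\right) + \left(-174367 + 12148\right)} = \sqrt{\left(- \frac{41000}{109203} - \frac{104163}{229669}\right) + \left(-174367 + 12148\right)} = \sqrt{\left(\left(-41000\right) \frac{1}{109203} - \frac{104163}{229669}\right) - 162219} = \sqrt{\left(- \frac{41000}{109203} - \frac{104163}{229669}\right) - 162219} = \sqrt{- \frac{20791341089}{25080543807} - 162219} = \sqrt{- \frac{4068561527168822}{25080543807}} = \frac{i \sqrt{102041735613632460855585354}}{25080543807}$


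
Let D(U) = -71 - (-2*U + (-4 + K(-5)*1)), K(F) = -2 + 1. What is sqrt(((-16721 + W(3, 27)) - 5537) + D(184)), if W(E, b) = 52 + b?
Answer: I*sqrt(21877) ≈ 147.91*I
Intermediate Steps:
K(F) = -1
D(U) = -66 + 2*U (D(U) = -71 - (-2*U + (-4 - 1*1)) = -71 - (-2*U + (-4 - 1)) = -71 - (-2*U - 5) = -71 - (-5 - 2*U) = -71 + (5 + 2*U) = -66 + 2*U)
sqrt(((-16721 + W(3, 27)) - 5537) + D(184)) = sqrt(((-16721 + (52 + 27)) - 5537) + (-66 + 2*184)) = sqrt(((-16721 + 79) - 5537) + (-66 + 368)) = sqrt((-16642 - 5537) + 302) = sqrt(-22179 + 302) = sqrt(-21877) = I*sqrt(21877)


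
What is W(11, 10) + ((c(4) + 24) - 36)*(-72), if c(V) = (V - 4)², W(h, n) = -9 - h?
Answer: 844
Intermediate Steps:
c(V) = (-4 + V)²
W(11, 10) + ((c(4) + 24) - 36)*(-72) = (-9 - 1*11) + (((-4 + 4)² + 24) - 36)*(-72) = (-9 - 11) + ((0² + 24) - 36)*(-72) = -20 + ((0 + 24) - 36)*(-72) = -20 + (24 - 36)*(-72) = -20 - 12*(-72) = -20 + 864 = 844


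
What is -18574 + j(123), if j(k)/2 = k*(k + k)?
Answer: 41942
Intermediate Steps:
j(k) = 4*k² (j(k) = 2*(k*(k + k)) = 2*(k*(2*k)) = 2*(2*k²) = 4*k²)
-18574 + j(123) = -18574 + 4*123² = -18574 + 4*15129 = -18574 + 60516 = 41942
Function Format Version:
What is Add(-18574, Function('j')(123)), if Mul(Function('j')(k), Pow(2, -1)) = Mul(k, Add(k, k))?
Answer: 41942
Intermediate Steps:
Function('j')(k) = Mul(4, Pow(k, 2)) (Function('j')(k) = Mul(2, Mul(k, Add(k, k))) = Mul(2, Mul(k, Mul(2, k))) = Mul(2, Mul(2, Pow(k, 2))) = Mul(4, Pow(k, 2)))
Add(-18574, Function('j')(123)) = Add(-18574, Mul(4, Pow(123, 2))) = Add(-18574, Mul(4, 15129)) = Add(-18574, 60516) = 41942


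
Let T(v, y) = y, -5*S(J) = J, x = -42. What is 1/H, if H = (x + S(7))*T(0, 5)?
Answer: -1/217 ≈ -0.0046083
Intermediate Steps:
S(J) = -J/5
H = -217 (H = (-42 - ⅕*7)*5 = (-42 - 7/5)*5 = -217/5*5 = -217)
1/H = 1/(-217) = -1/217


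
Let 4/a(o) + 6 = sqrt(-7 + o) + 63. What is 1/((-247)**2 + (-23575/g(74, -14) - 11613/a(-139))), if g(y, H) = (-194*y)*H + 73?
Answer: -67573504390473780/7855773845983175421451 + 1877771804050548*I*sqrt(146)/7855773845983175421451 ≈ -8.6018e-6 + 2.8882e-6*I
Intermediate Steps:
g(y, H) = 73 - 194*H*y (g(y, H) = -194*H*y + 73 = 73 - 194*H*y)
a(o) = 4/(57 + sqrt(-7 + o)) (a(o) = 4/(-6 + (sqrt(-7 + o) + 63)) = 4/(-6 + (63 + sqrt(-7 + o))) = 4/(57 + sqrt(-7 + o)))
1/((-247)**2 + (-23575/g(74, -14) - 11613/a(-139))) = 1/((-247)**2 + (-23575/(73 - 194*(-14)*74) - (661941/4 + 11613*sqrt(-7 - 139)/4))) = 1/(61009 + (-23575/(73 + 200984) - (661941/4 + 11613*I*sqrt(146)/4))) = 1/(61009 + (-23575/201057 - (661941/4 + 11613*I*sqrt(146)/4))) = 1/(61009 + (-23575*1/201057 - 11613*(57/4 + I*sqrt(146)/4))) = 1/(61009 + (-23575/201057 + (-661941/4 - 11613*I*sqrt(146)/4))) = 1/(61009 + (-133087965937/804228 - 11613*I*sqrt(146)/4)) = 1/(-84022819885/804228 - 11613*I*sqrt(146)/4)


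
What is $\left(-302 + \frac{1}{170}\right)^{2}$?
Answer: $\frac{2635692921}{28900} \approx 91201.0$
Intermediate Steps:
$\left(-302 + \frac{1}{170}\right)^{2} = \left(- \frac{51339}{170}\right)^{2} = \frac{2635692921}{28900}$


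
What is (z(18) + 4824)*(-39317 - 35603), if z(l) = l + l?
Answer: -364111200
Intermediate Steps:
z(l) = 2*l
(z(18) + 4824)*(-39317 - 35603) = (2*18 + 4824)*(-39317 - 35603) = (36 + 4824)*(-74920) = 4860*(-74920) = -364111200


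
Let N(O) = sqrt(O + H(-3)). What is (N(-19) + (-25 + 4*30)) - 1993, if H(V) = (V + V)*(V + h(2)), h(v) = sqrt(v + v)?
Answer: -1898 + I*sqrt(13) ≈ -1898.0 + 3.6056*I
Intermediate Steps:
h(v) = sqrt(2)*sqrt(v) (h(v) = sqrt(2*v) = sqrt(2)*sqrt(v))
H(V) = 2*V*(2 + V) (H(V) = (V + V)*(V + sqrt(2)*sqrt(2)) = (2*V)*(V + 2) = (2*V)*(2 + V) = 2*V*(2 + V))
N(O) = sqrt(6 + O) (N(O) = sqrt(O + 2*(-3)*(2 - 3)) = sqrt(O + 2*(-3)*(-1)) = sqrt(O + 6) = sqrt(6 + O))
(N(-19) + (-25 + 4*30)) - 1993 = (sqrt(6 - 19) + (-25 + 4*30)) - 1993 = (sqrt(-13) + (-25 + 120)) - 1993 = (I*sqrt(13) + 95) - 1993 = (95 + I*sqrt(13)) - 1993 = -1898 + I*sqrt(13)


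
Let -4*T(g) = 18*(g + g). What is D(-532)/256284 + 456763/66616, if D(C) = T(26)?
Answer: 3251262793/474239304 ≈ 6.8557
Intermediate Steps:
T(g) = -9*g (T(g) = -9*(g + g)/2 = -9*2*g/2 = -9*g)
D(C) = -234 (D(C) = -9*26 = -234)
D(-532)/256284 + 456763/66616 = -234/256284 + 456763/66616 = -234*1/256284 + 456763*(1/66616) = -13/14238 + 456763/66616 = 3251262793/474239304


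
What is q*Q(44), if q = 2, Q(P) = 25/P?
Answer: 25/22 ≈ 1.1364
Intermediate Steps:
q*Q(44) = 2*(25/44) = 25/22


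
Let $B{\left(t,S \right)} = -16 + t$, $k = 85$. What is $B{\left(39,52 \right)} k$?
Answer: $1955$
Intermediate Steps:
$B{\left(39,52 \right)} k = \left(-16 + 39\right) 85 = 23 \cdot 85 = 1955$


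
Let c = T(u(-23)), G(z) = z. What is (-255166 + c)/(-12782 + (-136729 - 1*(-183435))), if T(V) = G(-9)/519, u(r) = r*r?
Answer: -44143721/5868852 ≈ -7.5217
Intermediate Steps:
u(r) = r**2
T(V) = -3/173 (T(V) = -9/519 = -9*1/519 = -3/173)
c = -3/173 ≈ -0.017341
(-255166 + c)/(-12782 + (-136729 - 1*(-183435))) = (-255166 - 3/173)/(-12782 + (-136729 - 1*(-183435))) = -44143721/(173*(-12782 + (-136729 + 183435))) = -44143721/(173*(-12782 + 46706)) = -44143721/173/33924 = -44143721/173*1/33924 = -44143721/5868852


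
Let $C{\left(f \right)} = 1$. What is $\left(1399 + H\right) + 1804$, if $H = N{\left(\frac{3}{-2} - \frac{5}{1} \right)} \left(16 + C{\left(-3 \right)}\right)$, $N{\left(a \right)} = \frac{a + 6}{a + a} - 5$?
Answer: $\frac{81085}{26} \approx 3118.7$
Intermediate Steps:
$N{\left(a \right)} = -5 + \frac{6 + a}{2 a}$ ($N{\left(a \right)} = \frac{6 + a}{2 a} - 5 = -5 + \frac{6 + a}{2 a}$)
$H = - \frac{2193}{26}$ ($H = \left(- \frac{9}{2} + \frac{3}{\frac{3}{-2} - \frac{5}{1}}\right) \left(16 + 1\right) = \left(- \frac{9}{2} + \frac{3}{3 \left(- \frac{1}{2}\right) - 5}\right) 17 = \left(- \frac{9}{2} + \frac{3}{- \frac{3}{2} - 5}\right) 17 = \left(- \frac{9}{2} + \frac{3}{- \frac{13}{2}}\right) 17 = \left(- \frac{9}{2} + 3 \left(- \frac{2}{13}\right)\right) 17 = \left(- \frac{9}{2} - \frac{6}{13}\right) 17 = \left(- \frac{129}{26}\right) 17 = - \frac{2193}{26} \approx -84.346$)
$\left(1399 + H\right) + 1804 = \left(1399 - \frac{2193}{26}\right) + 1804 = \frac{34181}{26} + 1804 = \frac{81085}{26}$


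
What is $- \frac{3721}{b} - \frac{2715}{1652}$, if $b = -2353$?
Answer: $- \frac{241303}{3887156} \approx -0.062077$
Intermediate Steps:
$- \frac{3721}{b} - \frac{2715}{1652} = - \frac{3721}{-2353} - \frac{2715}{1652} = \left(-3721\right) \left(- \frac{1}{2353}\right) - \frac{2715}{1652} = \frac{3721}{2353} - \frac{2715}{1652} = - \frac{241303}{3887156}$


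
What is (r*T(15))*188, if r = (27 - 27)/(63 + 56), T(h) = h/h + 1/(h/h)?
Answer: 0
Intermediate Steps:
T(h) = 2 (T(h) = 1 + 1/1 = 1 + 1*1 = 1 + 1 = 2)
r = 0 (r = 0/119 = 0*(1/119) = 0)
(r*T(15))*188 = (0*2)*188 = 0*188 = 0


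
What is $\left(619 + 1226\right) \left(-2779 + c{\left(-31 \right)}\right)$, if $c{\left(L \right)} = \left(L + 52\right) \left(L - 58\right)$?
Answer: $-8575560$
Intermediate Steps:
$c{\left(L \right)} = \left(-58 + L\right) \left(52 + L\right)$ ($c{\left(L \right)} = \left(52 + L\right) \left(-58 + L\right) = \left(-58 + L\right) \left(52 + L\right)$)
$\left(619 + 1226\right) \left(-2779 + c{\left(-31 \right)}\right) = \left(619 + 1226\right) \left(-2779 - \left(2830 - 961\right)\right) = 1845 \left(-2779 + \left(-3016 + 961 + 186\right)\right) = 1845 \left(-2779 - 1869\right) = 1845 \left(-4648\right) = -8575560$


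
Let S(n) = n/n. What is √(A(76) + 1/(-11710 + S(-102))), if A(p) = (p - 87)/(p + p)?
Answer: I*√6375079538/296628 ≈ 0.26917*I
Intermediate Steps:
S(n) = 1
A(p) = (-87 + p)/(2*p) (A(p) = (-87 + p)/((2*p)) = (-87 + p)*(1/(2*p)) = (-87 + p)/(2*p))
√(A(76) + 1/(-11710 + S(-102))) = √((½)*(-87 + 76)/76 + 1/(-11710 + 1)) = √((½)*(1/76)*(-11) + 1/(-11709)) = √(-11/152 - 1/11709) = √(-128951/1779768) = I*√6375079538/296628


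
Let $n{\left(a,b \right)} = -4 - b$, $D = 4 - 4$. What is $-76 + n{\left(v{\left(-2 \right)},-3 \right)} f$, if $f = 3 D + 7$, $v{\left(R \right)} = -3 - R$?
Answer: $-83$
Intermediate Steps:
$D = 0$ ($D = 4 - 4 = 0$)
$f = 7$ ($f = 3 \cdot 0 + 7 = 0 + 7 = 7$)
$-76 + n{\left(v{\left(-2 \right)},-3 \right)} f = -76 + \left(-4 - -3\right) 7 = -76 + \left(-4 + 3\right) 7 = -76 - 7 = -83$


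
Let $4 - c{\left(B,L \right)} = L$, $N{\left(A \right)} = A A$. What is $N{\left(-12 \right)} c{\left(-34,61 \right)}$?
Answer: $-8208$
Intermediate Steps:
$N{\left(A \right)} = A^{2}$
$c{\left(B,L \right)} = 4 - L$
$N{\left(-12 \right)} c{\left(-34,61 \right)} = \left(-12\right)^{2} \left(4 - 61\right) = 144 \left(4 - 61\right) = 144 \left(-57\right) = -8208$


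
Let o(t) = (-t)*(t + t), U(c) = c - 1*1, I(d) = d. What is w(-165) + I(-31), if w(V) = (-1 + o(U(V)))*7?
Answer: -385822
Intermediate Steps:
U(c) = -1 + c (U(c) = c - 1 = -1 + c)
o(t) = -2*t² (o(t) = (-t)*(2*t) = -2*t²)
w(V) = -7 - 14*(-1 + V)² (w(V) = (-1 - 2*(-1 + V)²)*7 = -7 - 14*(-1 + V)²)
w(-165) + I(-31) = (-21 - 14*(-165)² + 28*(-165)) - 31 = (-21 - 14*27225 - 4620) - 31 = (-21 - 381150 - 4620) - 31 = -385791 - 31 = -385822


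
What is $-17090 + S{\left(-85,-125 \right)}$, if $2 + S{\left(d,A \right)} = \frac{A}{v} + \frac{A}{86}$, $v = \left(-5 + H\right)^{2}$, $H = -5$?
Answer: $- \frac{2940289}{172} \approx -17095.0$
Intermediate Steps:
$v = 100$ ($v = \left(-5 - 5\right)^{2} = \left(-10\right)^{2} = 100$)
$S{\left(d,A \right)} = -2 + \frac{93 A}{4300}$ ($S{\left(d,A \right)} = -2 + \left(\frac{A}{100} + \frac{A}{86}\right) = -2 + \frac{93 A}{4300}$)
$-17090 + S{\left(-85,-125 \right)} = -17090 + \left(-2 + \frac{93}{4300} \left(-125\right)\right) = -17090 - \frac{809}{172} = - \frac{2940289}{172}$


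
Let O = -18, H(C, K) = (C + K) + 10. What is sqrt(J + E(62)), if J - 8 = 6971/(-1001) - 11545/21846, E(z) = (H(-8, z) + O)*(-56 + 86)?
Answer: sqrt(45089979811422)/180726 ≈ 37.155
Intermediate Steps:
H(C, K) = 10 + C + K
E(z) = -480 + 30*z (E(z) = ((10 - 8 + z) - 18)*(-56 + 86) = ((2 + z) - 18)*30 = (-16 + z)*30 = -480 + 30*z)
J = 91717/180726 (J = 8 + (6971/(-1001) - 11545/21846) = 8 + (6971*(-1/1001) - 11545*1/21846) = 8 + (-6971/1001 - 11545/21846) = 8 - 1354091/180726 = 91717/180726 ≈ 0.50749)
sqrt(J + E(62)) = sqrt(91717/180726 + (-480 + 30*62)) = sqrt(91717/180726 + (-480 + 1860)) = sqrt(91717/180726 + 1380) = sqrt(249493597/180726) = sqrt(45089979811422)/180726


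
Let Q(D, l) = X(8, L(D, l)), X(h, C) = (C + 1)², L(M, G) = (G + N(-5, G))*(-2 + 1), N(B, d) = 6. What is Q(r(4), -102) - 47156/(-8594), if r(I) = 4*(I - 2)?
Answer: 40454051/4297 ≈ 9414.5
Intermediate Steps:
L(M, G) = -6 - G (L(M, G) = (G + 6)*(-2 + 1) = (6 + G)*(-1) = -6 - G)
X(h, C) = (1 + C)²
r(I) = -8 + 4*I (r(I) = 4*(-2 + I) = -8 + 4*I)
Q(D, l) = (-5 - l)² (Q(D, l) = (1 + (-6 - l))² = (-5 - l)²)
Q(r(4), -102) - 47156/(-8594) = (5 - 102)² - 47156/(-8594) = (-97)² - 47156*(-1/8594) = 9409 + 23578/4297 = 40454051/4297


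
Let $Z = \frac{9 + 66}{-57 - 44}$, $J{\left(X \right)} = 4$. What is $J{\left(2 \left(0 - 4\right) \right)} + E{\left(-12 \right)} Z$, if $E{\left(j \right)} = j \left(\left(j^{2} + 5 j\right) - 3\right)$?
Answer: $\frac{73304}{101} \approx 725.78$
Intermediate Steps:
$E{\left(j \right)} = j \left(-3 + j^{2} + 5 j\right)$
$Z = - \frac{75}{101}$ ($Z = \frac{75}{-101} = 75 \left(- \frac{1}{101}\right) = - \frac{75}{101} \approx -0.74257$)
$J{\left(2 \left(0 - 4\right) \right)} + E{\left(-12 \right)} Z = 4 + - 12 \left(-3 + \left(-12\right)^{2} + 5 \left(-12\right)\right) \left(- \frac{75}{101}\right) = 4 + - 12 \left(-3 + 144 - 60\right) \left(- \frac{75}{101}\right) = 4 + \left(-12\right) 81 \left(- \frac{75}{101}\right) = 4 - - \frac{72900}{101} = 4 + \frac{72900}{101} = \frac{73304}{101}$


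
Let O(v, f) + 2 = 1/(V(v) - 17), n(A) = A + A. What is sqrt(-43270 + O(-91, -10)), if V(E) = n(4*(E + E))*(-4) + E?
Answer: I*sqrt(353452791179)/2858 ≈ 208.02*I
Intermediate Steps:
n(A) = 2*A
V(E) = -63*E (V(E) = (2*(4*(E + E)))*(-4) + E = (2*(4*(2*E)))*(-4) + E = (2*(8*E))*(-4) + E = (16*E)*(-4) + E = -64*E + E = -63*E)
O(v, f) = -2 + 1/(-17 - 63*v) (O(v, f) = -2 + 1/(-63*v - 17) = -2 + 1/(-17 - 63*v))
sqrt(-43270 + O(-91, -10)) = sqrt(-43270 + 7*(-5 - 18*(-91))/(17 + 63*(-91))) = sqrt(-43270 + 7*(-5 + 1638)/(17 - 5733)) = sqrt(-43270 + 7*1633/(-5716)) = sqrt(-43270 + 7*(-1/5716)*1633) = sqrt(-43270 - 11431/5716) = sqrt(-247342751/5716) = I*sqrt(353452791179)/2858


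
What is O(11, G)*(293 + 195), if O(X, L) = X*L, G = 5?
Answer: 26840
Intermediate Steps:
O(X, L) = L*X
O(11, G)*(293 + 195) = (5*11)*(293 + 195) = 55*488 = 26840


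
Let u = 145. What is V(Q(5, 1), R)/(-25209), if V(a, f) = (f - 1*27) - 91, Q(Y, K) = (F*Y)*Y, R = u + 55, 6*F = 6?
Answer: -82/25209 ≈ -0.0032528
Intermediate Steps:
F = 1 (F = (1/6)*6 = 1)
R = 200 (R = 145 + 55 = 200)
Q(Y, K) = Y**2 (Q(Y, K) = (1*Y)*Y = Y*Y = Y**2)
V(a, f) = -118 + f (V(a, f) = (f - 27) - 91 = (-27 + f) - 91 = -118 + f)
V(Q(5, 1), R)/(-25209) = (-118 + 200)/(-25209) = 82*(-1/25209) = -82/25209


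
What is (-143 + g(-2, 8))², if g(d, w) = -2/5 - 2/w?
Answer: 8254129/400 ≈ 20635.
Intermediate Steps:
g(d, w) = -⅖ - 2/w (g(d, w) = -2*⅕ - 2/w = -⅖ - 2/w)
(-143 + g(-2, 8))² = (-143 + (-⅖ - 2/8))² = (-143 + (-⅖ - 2*⅛))² = (-143 + (-⅖ - ¼))² = (-143 - 13/20)² = (-2873/20)² = 8254129/400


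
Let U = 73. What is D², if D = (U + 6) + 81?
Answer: 25600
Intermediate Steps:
D = 160 (D = (73 + 6) + 81 = 79 + 81 = 160)
D² = 160² = 25600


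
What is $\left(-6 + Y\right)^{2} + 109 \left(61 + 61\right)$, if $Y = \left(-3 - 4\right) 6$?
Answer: $15602$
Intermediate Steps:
$Y = -42$ ($Y = \left(-7\right) 6 = -42$)
$\left(-6 + Y\right)^{2} + 109 \left(61 + 61\right) = \left(-6 - 42\right)^{2} + 109 \left(61 + 61\right) = \left(-48\right)^{2} + 109 \cdot 122 = 2304 + 13298 = 15602$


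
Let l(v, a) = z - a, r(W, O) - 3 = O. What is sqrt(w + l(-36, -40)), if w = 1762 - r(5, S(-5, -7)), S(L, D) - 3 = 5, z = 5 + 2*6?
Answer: 4*sqrt(113) ≈ 42.521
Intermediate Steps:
z = 17 (z = 5 + 12 = 17)
S(L, D) = 8 (S(L, D) = 3 + 5 = 8)
r(W, O) = 3 + O
l(v, a) = 17 - a
w = 1751 (w = 1762 - (3 + 8) = 1762 - 1*11 = 1762 - 11 = 1751)
sqrt(w + l(-36, -40)) = sqrt(1751 + (17 - 1*(-40))) = sqrt(1751 + (17 + 40)) = sqrt(1751 + 57) = sqrt(1808) = 4*sqrt(113)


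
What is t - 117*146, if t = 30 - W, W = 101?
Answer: -17153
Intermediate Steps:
t = -71 (t = 30 - 1*101 = 30 - 101 = -71)
t - 117*146 = -71 - 117*146 = -71 - 17082 = -17153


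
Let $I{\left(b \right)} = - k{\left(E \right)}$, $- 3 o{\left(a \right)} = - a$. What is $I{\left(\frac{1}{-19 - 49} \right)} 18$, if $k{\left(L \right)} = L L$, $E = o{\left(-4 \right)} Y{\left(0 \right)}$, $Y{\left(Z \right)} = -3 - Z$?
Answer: $-288$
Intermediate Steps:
$o{\left(a \right)} = \frac{a}{3}$ ($o{\left(a \right)} = - \frac{\left(-1\right) a}{3} = \frac{a}{3}$)
$E = 4$ ($E = \frac{1}{3} \left(-4\right) \left(-3 - 0\right) = - \frac{4 \left(-3 + 0\right)}{3} = \left(- \frac{4}{3}\right) \left(-3\right) = 4$)
$k{\left(L \right)} = L^{2}$
$I{\left(b \right)} = -16$ ($I{\left(b \right)} = - 4^{2} = \left(-1\right) 16 = -16$)
$I{\left(\frac{1}{-19 - 49} \right)} 18 = \left(-16\right) 18 = -288$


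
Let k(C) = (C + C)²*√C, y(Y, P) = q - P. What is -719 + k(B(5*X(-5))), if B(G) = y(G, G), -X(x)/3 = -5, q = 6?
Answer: -719 + 19044*I*√69 ≈ -719.0 + 1.5819e+5*I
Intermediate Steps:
X(x) = 15 (X(x) = -3*(-5) = 15)
y(Y, P) = 6 - P
B(G) = 6 - G
k(C) = 4*C^(5/2) (k(C) = (2*C)²*√C = (4*C²)*√C = 4*C^(5/2))
-719 + k(B(5*X(-5))) = -719 + 4*(6 - 5*15)^(5/2) = -719 + 4*(6 - 1*75)^(5/2) = -719 + 4*(6 - 75)^(5/2) = -719 + 4*(-69)^(5/2) = -719 + 4*(4761*I*√69) = -719 + 19044*I*√69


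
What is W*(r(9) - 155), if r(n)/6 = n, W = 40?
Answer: -4040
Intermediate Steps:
r(n) = 6*n
W*(r(9) - 155) = 40*(6*9 - 155) = 40*(54 - 155) = 40*(-101) = -4040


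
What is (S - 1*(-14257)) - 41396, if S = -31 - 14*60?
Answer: -28010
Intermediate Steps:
S = -871 (S = -31 - 840 = -871)
(S - 1*(-14257)) - 41396 = (-871 - 1*(-14257)) - 41396 = (-871 + 14257) - 41396 = 13386 - 41396 = -28010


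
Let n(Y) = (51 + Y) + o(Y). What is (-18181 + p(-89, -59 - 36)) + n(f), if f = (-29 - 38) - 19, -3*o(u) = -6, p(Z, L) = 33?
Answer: -18181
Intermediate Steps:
o(u) = 2 (o(u) = -1/3*(-6) = 2)
f = -86 (f = -67 - 19 = -86)
n(Y) = 53 + Y (n(Y) = (51 + Y) + 2 = 53 + Y)
(-18181 + p(-89, -59 - 36)) + n(f) = (-18181 + 33) + (53 - 86) = -18148 - 33 = -18181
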